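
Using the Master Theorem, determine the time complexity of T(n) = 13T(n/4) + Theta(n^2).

Master Theorem for T(n) = 13T(n/4) + O(n^2):

a = 13, b = 4, c = 2
log_b(a) = log_4(13) = 1.8502

Case 3: c = 2 > log_4(13) = 1.8502
T(n) = O(n^2) = O(n^2)

For T(n) = 13T(n/4) + O(n^2): log_4(13) = 1.8502. This is Case 3 of the Master Theorem (c > log_b(a), work dominated by root), giving O(n^2).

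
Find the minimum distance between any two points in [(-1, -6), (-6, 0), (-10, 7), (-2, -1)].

Computing all pairwise distances among 4 points:

d((-1, -6), (-6, 0)) = 7.8102
d((-1, -6), (-10, 7)) = 15.8114
d((-1, -6), (-2, -1)) = 5.099
d((-6, 0), (-10, 7)) = 8.0623
d((-6, 0), (-2, -1)) = 4.1231 <-- minimum
d((-10, 7), (-2, -1)) = 11.3137

Closest pair: (-6, 0) and (-2, -1) with distance 4.1231

The closest pair is (-6, 0) and (-2, -1) with Euclidean distance 4.1231. For 4 points, brute-force pairwise comparison is shown above. For large n, the divide-and-conquer algorithm (sort by x, recurse on halves, check the dividing strip) achieves O(n log n).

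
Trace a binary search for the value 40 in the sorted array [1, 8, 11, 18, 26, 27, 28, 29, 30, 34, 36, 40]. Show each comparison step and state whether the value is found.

Binary search for 40 in [1, 8, 11, 18, 26, 27, 28, 29, 30, 34, 36, 40]:

lo=0, hi=11, mid=5, arr[mid]=27 -> 27 < 40, search right half
lo=6, hi=11, mid=8, arr[mid]=30 -> 30 < 40, search right half
lo=9, hi=11, mid=10, arr[mid]=36 -> 36 < 40, search right half
lo=11, hi=11, mid=11, arr[mid]=40 -> Found target at index 11!

Binary search finds 40 at index 11 after 4 comparisons. The search repeatedly halves the search space by comparing with the middle element.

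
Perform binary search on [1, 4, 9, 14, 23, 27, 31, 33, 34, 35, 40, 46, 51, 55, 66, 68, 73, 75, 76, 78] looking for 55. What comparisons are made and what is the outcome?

Binary search for 55 in [1, 4, 9, 14, 23, 27, 31, 33, 34, 35, 40, 46, 51, 55, 66, 68, 73, 75, 76, 78]:

lo=0, hi=19, mid=9, arr[mid]=35 -> 35 < 55, search right half
lo=10, hi=19, mid=14, arr[mid]=66 -> 66 > 55, search left half
lo=10, hi=13, mid=11, arr[mid]=46 -> 46 < 55, search right half
lo=12, hi=13, mid=12, arr[mid]=51 -> 51 < 55, search right half
lo=13, hi=13, mid=13, arr[mid]=55 -> Found target at index 13!

Binary search finds 55 at index 13 after 5 comparisons. The search repeatedly halves the search space by comparing with the middle element.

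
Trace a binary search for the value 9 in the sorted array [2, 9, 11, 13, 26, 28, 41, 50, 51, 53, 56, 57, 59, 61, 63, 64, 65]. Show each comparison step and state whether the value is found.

Binary search for 9 in [2, 9, 11, 13, 26, 28, 41, 50, 51, 53, 56, 57, 59, 61, 63, 64, 65]:

lo=0, hi=16, mid=8, arr[mid]=51 -> 51 > 9, search left half
lo=0, hi=7, mid=3, arr[mid]=13 -> 13 > 9, search left half
lo=0, hi=2, mid=1, arr[mid]=9 -> Found target at index 1!

Binary search finds 9 at index 1 after 3 comparisons. The search repeatedly halves the search space by comparing with the middle element.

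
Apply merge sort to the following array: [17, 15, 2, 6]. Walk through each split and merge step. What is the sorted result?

Merge sort trace:

Split: [17, 15, 2, 6] -> [17, 15] and [2, 6]
  Split: [17, 15] -> [17] and [15]
  Merge: [17] + [15] -> [15, 17]
  Split: [2, 6] -> [2] and [6]
  Merge: [2] + [6] -> [2, 6]
Merge: [15, 17] + [2, 6] -> [2, 6, 15, 17]

Final sorted array: [2, 6, 15, 17]

The merge sort proceeds by recursively splitting the array and merging sorted halves.
After all merges, the sorted array is [2, 6, 15, 17].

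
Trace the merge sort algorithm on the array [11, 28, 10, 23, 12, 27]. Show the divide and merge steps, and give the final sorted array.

Merge sort trace:

Split: [11, 28, 10, 23, 12, 27] -> [11, 28, 10] and [23, 12, 27]
  Split: [11, 28, 10] -> [11] and [28, 10]
    Split: [28, 10] -> [28] and [10]
    Merge: [28] + [10] -> [10, 28]
  Merge: [11] + [10, 28] -> [10, 11, 28]
  Split: [23, 12, 27] -> [23] and [12, 27]
    Split: [12, 27] -> [12] and [27]
    Merge: [12] + [27] -> [12, 27]
  Merge: [23] + [12, 27] -> [12, 23, 27]
Merge: [10, 11, 28] + [12, 23, 27] -> [10, 11, 12, 23, 27, 28]

Final sorted array: [10, 11, 12, 23, 27, 28]

The merge sort proceeds by recursively splitting the array and merging sorted halves.
After all merges, the sorted array is [10, 11, 12, 23, 27, 28].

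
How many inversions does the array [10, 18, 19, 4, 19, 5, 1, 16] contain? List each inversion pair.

Finding inversions in [10, 18, 19, 4, 19, 5, 1, 16]:

(0, 3): arr[0]=10 > arr[3]=4
(0, 5): arr[0]=10 > arr[5]=5
(0, 6): arr[0]=10 > arr[6]=1
(1, 3): arr[1]=18 > arr[3]=4
(1, 5): arr[1]=18 > arr[5]=5
(1, 6): arr[1]=18 > arr[6]=1
(1, 7): arr[1]=18 > arr[7]=16
(2, 3): arr[2]=19 > arr[3]=4
(2, 5): arr[2]=19 > arr[5]=5
(2, 6): arr[2]=19 > arr[6]=1
(2, 7): arr[2]=19 > arr[7]=16
(3, 6): arr[3]=4 > arr[6]=1
(4, 5): arr[4]=19 > arr[5]=5
(4, 6): arr[4]=19 > arr[6]=1
(4, 7): arr[4]=19 > arr[7]=16
(5, 6): arr[5]=5 > arr[6]=1

Total inversions: 16

The array has 16 inversion(s): (0,3), (0,5), (0,6), (1,3), (1,5), (1,6), (1,7), (2,3), (2,5), (2,6), (2,7), (3,6), (4,5), (4,6), (4,7), (5,6). Each pair (i,j) satisfies i < j and arr[i] > arr[j].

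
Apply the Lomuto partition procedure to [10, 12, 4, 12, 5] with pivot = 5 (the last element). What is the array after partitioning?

Lomuto partition with pivot = 5:

Initial array: [10, 12, 4, 12, 5]

arr[0]=10 > 5: no swap
arr[1]=12 > 5: no swap
arr[2]=4 <= 5: swap with position 0, array becomes [4, 12, 10, 12, 5]
arr[3]=12 > 5: no swap

Place pivot at position 1: [4, 5, 10, 12, 12]
Pivot position: 1

After partitioning with pivot 5, the array becomes [4, 5, 10, 12, 12]. The pivot is placed at index 1. All elements to the left of the pivot are <= 5, and all elements to the right are > 5.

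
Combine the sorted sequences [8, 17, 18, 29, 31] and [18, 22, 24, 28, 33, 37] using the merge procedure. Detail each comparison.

Merging process:

Compare 8 vs 18: take 8 from left. Merged: [8]
Compare 17 vs 18: take 17 from left. Merged: [8, 17]
Compare 18 vs 18: take 18 from left. Merged: [8, 17, 18]
Compare 29 vs 18: take 18 from right. Merged: [8, 17, 18, 18]
Compare 29 vs 22: take 22 from right. Merged: [8, 17, 18, 18, 22]
Compare 29 vs 24: take 24 from right. Merged: [8, 17, 18, 18, 22, 24]
Compare 29 vs 28: take 28 from right. Merged: [8, 17, 18, 18, 22, 24, 28]
Compare 29 vs 33: take 29 from left. Merged: [8, 17, 18, 18, 22, 24, 28, 29]
Compare 31 vs 33: take 31 from left. Merged: [8, 17, 18, 18, 22, 24, 28, 29, 31]
Append remaining from right: [33, 37]. Merged: [8, 17, 18, 18, 22, 24, 28, 29, 31, 33, 37]

Final merged array: [8, 17, 18, 18, 22, 24, 28, 29, 31, 33, 37]
Total comparisons: 9

The merged array is [8, 17, 18, 18, 22, 24, 28, 29, 31, 33, 37], requiring 9 comparisons. The merge step runs in O(n) time where n is the total number of elements.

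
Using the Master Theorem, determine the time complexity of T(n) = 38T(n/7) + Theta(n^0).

Master Theorem for T(n) = 38T(n/7) + O(n^0):

a = 38, b = 7, c = 0
log_b(a) = log_7(38) = 1.8693

Case 1: c = 0 < log_7(38) = 1.8693
T(n) = O(n^(log_7 38))

For T(n) = 38T(n/7) + O(n^0): log_7(38) = 1.8693. This is Case 1 of the Master Theorem (c < log_b(a), work dominated by leaves), giving O(n^(log_7 38)).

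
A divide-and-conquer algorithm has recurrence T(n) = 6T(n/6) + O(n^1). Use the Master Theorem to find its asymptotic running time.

Master Theorem for T(n) = 6T(n/6) + O(n^1):

a = 6, b = 6, c = 1
log_b(a) = log_6(6) = 1.0000

Case 2: c = 1 = log_6(6) = 1.0000
T(n) = O(n^1 log n) = O(n log n)

For T(n) = 6T(n/6) + O(n^1): log_6(6) = 1.0000. This is Case 2 of the Master Theorem (c = log_b(a), equal work at all levels), giving O(n log n).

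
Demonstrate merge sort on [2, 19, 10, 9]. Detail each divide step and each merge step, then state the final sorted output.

Merge sort trace:

Split: [2, 19, 10, 9] -> [2, 19] and [10, 9]
  Split: [2, 19] -> [2] and [19]
  Merge: [2] + [19] -> [2, 19]
  Split: [10, 9] -> [10] and [9]
  Merge: [10] + [9] -> [9, 10]
Merge: [2, 19] + [9, 10] -> [2, 9, 10, 19]

Final sorted array: [2, 9, 10, 19]

The merge sort proceeds by recursively splitting the array and merging sorted halves.
After all merges, the sorted array is [2, 9, 10, 19].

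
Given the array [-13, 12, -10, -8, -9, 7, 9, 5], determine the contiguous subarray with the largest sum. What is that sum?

Using Kadane's algorithm on [-13, 12, -10, -8, -9, 7, 9, 5]:

Scanning through the array:
Position 1 (value 12): max_ending_here = 12, max_so_far = 12
Position 2 (value -10): max_ending_here = 2, max_so_far = 12
Position 3 (value -8): max_ending_here = -6, max_so_far = 12
Position 4 (value -9): max_ending_here = -9, max_so_far = 12
Position 5 (value 7): max_ending_here = 7, max_so_far = 12
Position 6 (value 9): max_ending_here = 16, max_so_far = 16
Position 7 (value 5): max_ending_here = 21, max_so_far = 21

Maximum subarray: [7, 9, 5]
Maximum sum: 21

The maximum subarray is [7, 9, 5] with sum 21. This subarray runs from index 5 to index 7.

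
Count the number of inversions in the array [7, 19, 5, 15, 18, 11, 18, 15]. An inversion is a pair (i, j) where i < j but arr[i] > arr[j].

Finding inversions in [7, 19, 5, 15, 18, 11, 18, 15]:

(0, 2): arr[0]=7 > arr[2]=5
(1, 2): arr[1]=19 > arr[2]=5
(1, 3): arr[1]=19 > arr[3]=15
(1, 4): arr[1]=19 > arr[4]=18
(1, 5): arr[1]=19 > arr[5]=11
(1, 6): arr[1]=19 > arr[6]=18
(1, 7): arr[1]=19 > arr[7]=15
(3, 5): arr[3]=15 > arr[5]=11
(4, 5): arr[4]=18 > arr[5]=11
(4, 7): arr[4]=18 > arr[7]=15
(6, 7): arr[6]=18 > arr[7]=15

Total inversions: 11

The array has 11 inversion(s): (0,2), (1,2), (1,3), (1,4), (1,5), (1,6), (1,7), (3,5), (4,5), (4,7), (6,7). Each pair (i,j) satisfies i < j and arr[i] > arr[j].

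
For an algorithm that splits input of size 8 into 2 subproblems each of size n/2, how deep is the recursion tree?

For divide and conquer with division factor 2:

Problem sizes at each level:
Level 0: 8
Level 1: 4
Level 2: 2
Level 3: 1

The root is level 0 and the size-1 base case is level 3 (the tree spans levels 0 through 3, i.e. 4 levels counting the root), so the depth is the number of divisions: log_2(8) = 3

The recursion tree depth is log_2(8) = 3. At each level, the problem size is divided by 2, so it takes 3 divisions to reduce to a base case of size 1. The algorithm makes 2 recursive calls at each level.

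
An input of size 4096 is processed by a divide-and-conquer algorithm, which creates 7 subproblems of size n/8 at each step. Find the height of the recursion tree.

For divide and conquer with division factor 8:

Problem sizes at each level:
Level 0: 4096
Level 1: 512
Level 2: 64
Level 3: 8
Level 4: 1

The root is level 0 and the size-1 base case is level 4 (the tree spans levels 0 through 4, i.e. 5 levels counting the root), so the depth is the number of divisions: log_8(4096) = 4

The recursion tree depth is log_8(4096) = 4. At each level, the problem size is divided by 8, so it takes 4 divisions to reduce to a base case of size 1. The algorithm makes 7 recursive calls at each level.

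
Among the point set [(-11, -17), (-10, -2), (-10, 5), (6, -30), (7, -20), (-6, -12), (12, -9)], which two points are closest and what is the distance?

Computing all pairwise distances among 7 points:

d((-11, -17), (-10, -2)) = 15.0333
d((-11, -17), (-10, 5)) = 22.0227
d((-11, -17), (6, -30)) = 21.4009
d((-11, -17), (7, -20)) = 18.2483
d((-11, -17), (-6, -12)) = 7.0711
d((-11, -17), (12, -9)) = 24.3516
d((-10, -2), (-10, 5)) = 7.0 <-- minimum
d((-10, -2), (6, -30)) = 32.249
d((-10, -2), (7, -20)) = 24.7588
d((-10, -2), (-6, -12)) = 10.7703
d((-10, -2), (12, -9)) = 23.0868
d((-10, 5), (6, -30)) = 38.4838
d((-10, 5), (7, -20)) = 30.2324
d((-10, 5), (-6, -12)) = 17.4642
d((-10, 5), (12, -9)) = 26.0768
d((6, -30), (7, -20)) = 10.0499
d((6, -30), (-6, -12)) = 21.6333
d((6, -30), (12, -9)) = 21.8403
d((7, -20), (-6, -12)) = 15.2643
d((7, -20), (12, -9)) = 12.083
d((-6, -12), (12, -9)) = 18.2483

Closest pair: (-10, -2) and (-10, 5) with distance 7.0

The closest pair is (-10, -2) and (-10, 5) with Euclidean distance 7.0. For 7 points, brute-force pairwise comparison is shown above. For large n, the divide-and-conquer algorithm (sort by x, recurse on halves, check the dividing strip) achieves O(n log n).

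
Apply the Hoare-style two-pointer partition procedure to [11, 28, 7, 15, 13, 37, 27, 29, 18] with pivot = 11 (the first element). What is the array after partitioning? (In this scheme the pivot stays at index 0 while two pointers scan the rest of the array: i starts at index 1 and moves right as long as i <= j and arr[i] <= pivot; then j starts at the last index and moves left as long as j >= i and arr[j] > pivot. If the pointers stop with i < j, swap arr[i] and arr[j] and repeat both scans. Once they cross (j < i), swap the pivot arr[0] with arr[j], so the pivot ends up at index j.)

Hoare-style two-pointer partition with pivot = 11:

Initial array: [11, 28, 7, 15, 13, 37, 27, 29, 18]

Pointers start at i = 1, j = 8.
i stops at index 1 (arr[1]=28 > 11), j stops at index 2 (arr[2]=7 <= 11): swap arr[1] and arr[2], array becomes [11, 7, 28, 15, 13, 37, 27, 29, 18]
i ends at 2, j ends at 1: the pointers have crossed (j < i), so scanning stops.

Swap pivot arr[0] with arr[1] to place pivot at position 1: [7, 11, 28, 15, 13, 37, 27, 29, 18]
Pivot position: 1

After partitioning with pivot 11, the array becomes [7, 11, 28, 15, 13, 37, 27, 29, 18]. The pivot is placed at index 1. All elements to the left of the pivot are <= 11, and all elements to the right are > 11.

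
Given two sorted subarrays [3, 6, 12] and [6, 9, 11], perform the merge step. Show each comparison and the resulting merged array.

Merging process:

Compare 3 vs 6: take 3 from left. Merged: [3]
Compare 6 vs 6: take 6 from left. Merged: [3, 6]
Compare 12 vs 6: take 6 from right. Merged: [3, 6, 6]
Compare 12 vs 9: take 9 from right. Merged: [3, 6, 6, 9]
Compare 12 vs 11: take 11 from right. Merged: [3, 6, 6, 9, 11]
Append remaining from left: [12]. Merged: [3, 6, 6, 9, 11, 12]

Final merged array: [3, 6, 6, 9, 11, 12]
Total comparisons: 5

The merged array is [3, 6, 6, 9, 11, 12], requiring 5 comparisons. The merge step runs in O(n) time where n is the total number of elements.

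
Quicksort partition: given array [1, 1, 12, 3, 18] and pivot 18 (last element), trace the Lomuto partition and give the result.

Lomuto partition with pivot = 18:

Initial array: [1, 1, 12, 3, 18]

arr[0]=1 <= 18: swap with position 0, array becomes [1, 1, 12, 3, 18]
arr[1]=1 <= 18: swap with position 1, array becomes [1, 1, 12, 3, 18]
arr[2]=12 <= 18: swap with position 2, array becomes [1, 1, 12, 3, 18]
arr[3]=3 <= 18: swap with position 3, array becomes [1, 1, 12, 3, 18]

Place pivot at position 4: [1, 1, 12, 3, 18]
Pivot position: 4

After partitioning with pivot 18, the array becomes [1, 1, 12, 3, 18]. The pivot is placed at index 4. All elements to the left of the pivot are <= 18, and all elements to the right are > 18.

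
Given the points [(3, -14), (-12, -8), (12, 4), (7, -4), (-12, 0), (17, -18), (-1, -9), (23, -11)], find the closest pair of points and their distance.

Computing all pairwise distances among 8 points:

d((3, -14), (-12, -8)) = 16.1555
d((3, -14), (12, 4)) = 20.1246
d((3, -14), (7, -4)) = 10.7703
d((3, -14), (-12, 0)) = 20.5183
d((3, -14), (17, -18)) = 14.5602
d((3, -14), (-1, -9)) = 6.4031 <-- minimum
d((3, -14), (23, -11)) = 20.2237
d((-12, -8), (12, 4)) = 26.8328
d((-12, -8), (7, -4)) = 19.4165
d((-12, -8), (-12, 0)) = 8.0
d((-12, -8), (17, -18)) = 30.6757
d((-12, -8), (-1, -9)) = 11.0454
d((-12, -8), (23, -11)) = 35.1283
d((12, 4), (7, -4)) = 9.434
d((12, 4), (-12, 0)) = 24.3311
d((12, 4), (17, -18)) = 22.561
d((12, 4), (-1, -9)) = 18.3848
d((12, 4), (23, -11)) = 18.6011
d((7, -4), (-12, 0)) = 19.4165
d((7, -4), (17, -18)) = 17.2047
d((7, -4), (-1, -9)) = 9.434
d((7, -4), (23, -11)) = 17.4642
d((-12, 0), (17, -18)) = 34.1321
d((-12, 0), (-1, -9)) = 14.2127
d((-12, 0), (23, -11)) = 36.6879
d((17, -18), (-1, -9)) = 20.1246
d((17, -18), (23, -11)) = 9.2195
d((-1, -9), (23, -11)) = 24.0832

Closest pair: (3, -14) and (-1, -9) with distance 6.4031

The closest pair is (3, -14) and (-1, -9) with Euclidean distance 6.4031. For 8 points, brute-force pairwise comparison is shown above. For large n, the divide-and-conquer algorithm (sort by x, recurse on halves, check the dividing strip) achieves O(n log n).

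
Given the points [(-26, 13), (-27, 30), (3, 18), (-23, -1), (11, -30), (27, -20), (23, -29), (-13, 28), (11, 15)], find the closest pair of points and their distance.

Computing all pairwise distances among 9 points:

d((-26, 13), (-27, 30)) = 17.0294
d((-26, 13), (3, 18)) = 29.4279
d((-26, 13), (-23, -1)) = 14.3178
d((-26, 13), (11, -30)) = 56.7274
d((-26, 13), (27, -20)) = 62.434
d((-26, 13), (23, -29)) = 64.5368
d((-26, 13), (-13, 28)) = 19.8494
d((-26, 13), (11, 15)) = 37.054
d((-27, 30), (3, 18)) = 32.311
d((-27, 30), (-23, -1)) = 31.257
d((-27, 30), (11, -30)) = 71.0211
d((-27, 30), (27, -20)) = 73.5935
d((-27, 30), (23, -29)) = 77.3369
d((-27, 30), (-13, 28)) = 14.1421
d((-27, 30), (11, 15)) = 40.8534
d((3, 18), (-23, -1)) = 32.2025
d((3, 18), (11, -30)) = 48.6621
d((3, 18), (27, -20)) = 44.9444
d((3, 18), (23, -29)) = 51.0784
d((3, 18), (-13, 28)) = 18.868
d((3, 18), (11, 15)) = 8.544 <-- minimum
d((-23, -1), (11, -30)) = 44.6878
d((-23, -1), (27, -20)) = 53.4883
d((-23, -1), (23, -29)) = 53.8516
d((-23, -1), (-13, 28)) = 30.6757
d((-23, -1), (11, 15)) = 37.5766
d((11, -30), (27, -20)) = 18.868
d((11, -30), (23, -29)) = 12.0416
d((11, -30), (-13, 28)) = 62.7694
d((11, -30), (11, 15)) = 45.0
d((27, -20), (23, -29)) = 9.8489
d((27, -20), (-13, 28)) = 62.482
d((27, -20), (11, 15)) = 38.4838
d((23, -29), (-13, 28)) = 67.4166
d((23, -29), (11, 15)) = 45.607
d((-13, 28), (11, 15)) = 27.2947

Closest pair: (3, 18) and (11, 15) with distance 8.544

The closest pair is (3, 18) and (11, 15) with Euclidean distance 8.544. For 9 points, brute-force pairwise comparison is shown above. For large n, the divide-and-conquer algorithm (sort by x, recurse on halves, check the dividing strip) achieves O(n log n).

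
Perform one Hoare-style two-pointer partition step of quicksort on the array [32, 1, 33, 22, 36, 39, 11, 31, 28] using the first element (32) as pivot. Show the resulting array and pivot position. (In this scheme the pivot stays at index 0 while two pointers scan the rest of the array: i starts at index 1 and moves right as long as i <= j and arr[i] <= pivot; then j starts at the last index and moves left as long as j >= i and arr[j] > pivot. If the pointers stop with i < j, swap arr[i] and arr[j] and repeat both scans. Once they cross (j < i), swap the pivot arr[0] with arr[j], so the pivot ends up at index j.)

Hoare-style two-pointer partition with pivot = 32:

Initial array: [32, 1, 33, 22, 36, 39, 11, 31, 28]

Pointers start at i = 1, j = 8.
i stops at index 2 (arr[2]=33 > 32), j stops at index 8 (arr[8]=28 <= 32): swap arr[2] and arr[8], array becomes [32, 1, 28, 22, 36, 39, 11, 31, 33]
i stops at index 4 (arr[4]=36 > 32), j stops at index 7 (arr[7]=31 <= 32): swap arr[4] and arr[7], array becomes [32, 1, 28, 22, 31, 39, 11, 36, 33]
i stops at index 5 (arr[5]=39 > 32), j stops at index 6 (arr[6]=11 <= 32): swap arr[5] and arr[6], array becomes [32, 1, 28, 22, 31, 11, 39, 36, 33]
i ends at 6, j ends at 5: the pointers have crossed (j < i), so scanning stops.

Swap pivot arr[0] with arr[5] to place pivot at position 5: [11, 1, 28, 22, 31, 32, 39, 36, 33]
Pivot position: 5

After partitioning with pivot 32, the array becomes [11, 1, 28, 22, 31, 32, 39, 36, 33]. The pivot is placed at index 5. All elements to the left of the pivot are <= 32, and all elements to the right are > 32.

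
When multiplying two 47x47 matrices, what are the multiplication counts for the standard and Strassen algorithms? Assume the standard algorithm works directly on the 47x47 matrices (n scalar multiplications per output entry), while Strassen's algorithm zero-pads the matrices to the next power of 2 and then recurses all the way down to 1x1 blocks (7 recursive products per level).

Matrix multiplication for 47x47 matrices:

Strassen's algorithm requires power-of-2 dimensions. Pad 47x47 to 64x64 (next power of 2).

Standard algorithm: 47^3 = 103823 multiplications
Strassen's algorithm: 7^(log2(64)) = 7^6 = 117649 multiplications
Difference: 103823 - 117649 = -13826 (Strassen uses MORE here due to padding overhead — for small or just-over-power-of-2 n, padding can outweigh the per-level savings)

Standard: 103823 multiplications (47^3). Strassen: 117649 multiplications (7^6, after padding to 64x64). Strassen reduces 8 recursive multiplications to 7 at each level.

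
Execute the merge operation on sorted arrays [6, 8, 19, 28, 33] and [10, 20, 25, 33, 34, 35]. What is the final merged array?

Merging process:

Compare 6 vs 10: take 6 from left. Merged: [6]
Compare 8 vs 10: take 8 from left. Merged: [6, 8]
Compare 19 vs 10: take 10 from right. Merged: [6, 8, 10]
Compare 19 vs 20: take 19 from left. Merged: [6, 8, 10, 19]
Compare 28 vs 20: take 20 from right. Merged: [6, 8, 10, 19, 20]
Compare 28 vs 25: take 25 from right. Merged: [6, 8, 10, 19, 20, 25]
Compare 28 vs 33: take 28 from left. Merged: [6, 8, 10, 19, 20, 25, 28]
Compare 33 vs 33: take 33 from left. Merged: [6, 8, 10, 19, 20, 25, 28, 33]
Append remaining from right: [33, 34, 35]. Merged: [6, 8, 10, 19, 20, 25, 28, 33, 33, 34, 35]

Final merged array: [6, 8, 10, 19, 20, 25, 28, 33, 33, 34, 35]
Total comparisons: 8

The merged array is [6, 8, 10, 19, 20, 25, 28, 33, 33, 34, 35], requiring 8 comparisons. The merge step runs in O(n) time where n is the total number of elements.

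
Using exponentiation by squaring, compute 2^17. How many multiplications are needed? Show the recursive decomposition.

Computing 2^17 by squaring (build up from 2^1; each line after the first costs one multiplication):

2^1 = 2
2^2 = (2^1)^2 = 2^2 = 4
2^4 = (2^2)^2 = 4^2 = 16
2^8 = (2^4)^2 = 16^2 = 256
2^16 = (2^8)^2 = 256^2 = 65536
2^17 = 2 * 2^16 = 2 * 65536 = 131072

Result: 131072
Multiplications needed: 5 (5 lines after 2^1)

2^17 = 131072. Using exponentiation by squaring, this requires 5 multiplications. The key idea: if the exponent is even, square the half-power; if odd, multiply by the base once.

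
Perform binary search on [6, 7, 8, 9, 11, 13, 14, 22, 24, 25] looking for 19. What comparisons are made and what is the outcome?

Binary search for 19 in [6, 7, 8, 9, 11, 13, 14, 22, 24, 25]:

lo=0, hi=9, mid=4, arr[mid]=11 -> 11 < 19, search right half
lo=5, hi=9, mid=7, arr[mid]=22 -> 22 > 19, search left half
lo=5, hi=6, mid=5, arr[mid]=13 -> 13 < 19, search right half
lo=6, hi=6, mid=6, arr[mid]=14 -> 14 < 19, search right half
lo=7 > hi=6, target 19 not found

Binary search determines that 19 is not in the array after 4 comparisons. The search space was exhausted without finding the target.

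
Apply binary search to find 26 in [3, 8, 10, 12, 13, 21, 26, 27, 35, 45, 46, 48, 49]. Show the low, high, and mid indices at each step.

Binary search for 26 in [3, 8, 10, 12, 13, 21, 26, 27, 35, 45, 46, 48, 49]:

lo=0, hi=12, mid=6, arr[mid]=26 -> Found target at index 6!

Binary search finds 26 at index 6 after 1 comparisons. The search repeatedly halves the search space by comparing with the middle element.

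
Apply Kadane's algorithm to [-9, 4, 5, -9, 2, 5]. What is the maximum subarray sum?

Using Kadane's algorithm on [-9, 4, 5, -9, 2, 5]:

Scanning through the array:
Position 1 (value 4): max_ending_here = 4, max_so_far = 4
Position 2 (value 5): max_ending_here = 9, max_so_far = 9
Position 3 (value -9): max_ending_here = 0, max_so_far = 9
Position 4 (value 2): max_ending_here = 2, max_so_far = 9
Position 5 (value 5): max_ending_here = 7, max_so_far = 9

Maximum subarray: [4, 5]
Maximum sum: 9

The maximum subarray is [4, 5] with sum 9. This subarray runs from index 1 to index 2.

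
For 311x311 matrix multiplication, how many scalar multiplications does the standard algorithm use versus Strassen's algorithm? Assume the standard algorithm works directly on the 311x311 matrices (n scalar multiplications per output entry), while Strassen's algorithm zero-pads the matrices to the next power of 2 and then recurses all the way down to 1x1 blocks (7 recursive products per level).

Matrix multiplication for 311x311 matrices:

Strassen's algorithm requires power-of-2 dimensions. Pad 311x311 to 512x512 (next power of 2).

Standard algorithm: 311^3 = 30080231 multiplications
Strassen's algorithm: 7^(log2(512)) = 7^9 = 40353607 multiplications
Difference: 30080231 - 40353607 = -10273376 (Strassen uses MORE here due to padding overhead — for small or just-over-power-of-2 n, padding can outweigh the per-level savings)

Standard: 30080231 multiplications (311^3). Strassen: 40353607 multiplications (7^9, after padding to 512x512). Strassen reduces 8 recursive multiplications to 7 at each level.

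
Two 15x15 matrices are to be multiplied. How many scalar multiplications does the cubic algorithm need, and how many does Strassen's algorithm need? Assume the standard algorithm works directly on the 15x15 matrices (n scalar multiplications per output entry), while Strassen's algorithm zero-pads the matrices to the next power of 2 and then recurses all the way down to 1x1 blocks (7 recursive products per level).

Matrix multiplication for 15x15 matrices:

Strassen's algorithm requires power-of-2 dimensions. Pad 15x15 to 16x16 (next power of 2).

Standard algorithm: 15^3 = 3375 multiplications
Strassen's algorithm: 7^(log2(16)) = 7^4 = 2401 multiplications
Savings: 3375 - 2401 = 974 multiplications

Standard: 3375 multiplications (15^3). Strassen: 2401 multiplications (7^4, after padding to 16x16). Strassen reduces 8 recursive multiplications to 7 at each level.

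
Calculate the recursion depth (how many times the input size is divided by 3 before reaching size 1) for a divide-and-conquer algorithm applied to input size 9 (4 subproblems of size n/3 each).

For divide and conquer with division factor 3:

Problem sizes at each level:
Level 0: 9
Level 1: 3
Level 2: 1

The root is level 0 and the size-1 base case is level 2 (the tree spans levels 0 through 2, i.e. 3 levels counting the root), so the depth is the number of divisions: log_3(9) = 2

The recursion tree depth is log_3(9) = 2. At each level, the problem size is divided by 3, so it takes 2 divisions to reduce to a base case of size 1. The algorithm makes 4 recursive calls at each level.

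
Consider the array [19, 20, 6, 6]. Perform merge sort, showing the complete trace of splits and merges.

Merge sort trace:

Split: [19, 20, 6, 6] -> [19, 20] and [6, 6]
  Split: [19, 20] -> [19] and [20]
  Merge: [19] + [20] -> [19, 20]
  Split: [6, 6] -> [6] and [6]
  Merge: [6] + [6] -> [6, 6]
Merge: [19, 20] + [6, 6] -> [6, 6, 19, 20]

Final sorted array: [6, 6, 19, 20]

The merge sort proceeds by recursively splitting the array and merging sorted halves.
After all merges, the sorted array is [6, 6, 19, 20].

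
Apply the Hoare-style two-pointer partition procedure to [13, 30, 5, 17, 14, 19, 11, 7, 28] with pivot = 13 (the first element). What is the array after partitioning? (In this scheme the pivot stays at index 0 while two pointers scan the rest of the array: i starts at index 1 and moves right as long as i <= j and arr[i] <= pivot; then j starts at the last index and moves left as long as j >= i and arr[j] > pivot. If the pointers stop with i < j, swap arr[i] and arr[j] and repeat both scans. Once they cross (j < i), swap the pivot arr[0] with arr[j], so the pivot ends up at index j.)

Hoare-style two-pointer partition with pivot = 13:

Initial array: [13, 30, 5, 17, 14, 19, 11, 7, 28]

Pointers start at i = 1, j = 8.
i stops at index 1 (arr[1]=30 > 13), j stops at index 7 (arr[7]=7 <= 13): swap arr[1] and arr[7], array becomes [13, 7, 5, 17, 14, 19, 11, 30, 28]
i stops at index 3 (arr[3]=17 > 13), j stops at index 6 (arr[6]=11 <= 13): swap arr[3] and arr[6], array becomes [13, 7, 5, 11, 14, 19, 17, 30, 28]
i ends at 4, j ends at 3: the pointers have crossed (j < i), so scanning stops.

Swap pivot arr[0] with arr[3] to place pivot at position 3: [11, 7, 5, 13, 14, 19, 17, 30, 28]
Pivot position: 3

After partitioning with pivot 13, the array becomes [11, 7, 5, 13, 14, 19, 17, 30, 28]. The pivot is placed at index 3. All elements to the left of the pivot are <= 13, and all elements to the right are > 13.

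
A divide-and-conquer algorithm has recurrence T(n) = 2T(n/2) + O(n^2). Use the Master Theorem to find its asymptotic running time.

Master Theorem for T(n) = 2T(n/2) + O(n^2):

a = 2, b = 2, c = 2
log_b(a) = log_2(2) = 1.0000

Case 3: c = 2 > log_2(2) = 1.0000
T(n) = O(n^2) = O(n^2)

For T(n) = 2T(n/2) + O(n^2): log_2(2) = 1.0000. This is Case 3 of the Master Theorem (c > log_b(a), work dominated by root), giving O(n^2).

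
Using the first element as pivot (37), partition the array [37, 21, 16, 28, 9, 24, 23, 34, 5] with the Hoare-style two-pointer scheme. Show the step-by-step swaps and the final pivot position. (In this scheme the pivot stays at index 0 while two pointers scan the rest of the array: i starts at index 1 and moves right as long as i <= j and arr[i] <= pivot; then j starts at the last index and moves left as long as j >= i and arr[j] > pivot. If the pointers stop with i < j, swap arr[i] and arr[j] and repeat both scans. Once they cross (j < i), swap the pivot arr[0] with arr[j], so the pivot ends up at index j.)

Hoare-style two-pointer partition with pivot = 37:

Initial array: [37, 21, 16, 28, 9, 24, 23, 34, 5]

Pointers start at i = 1, j = 8.
i ends at 9, j ends at 8: the pointers have crossed (j < i), so scanning stops.

Swap pivot arr[0] with arr[8] to place pivot at position 8: [5, 21, 16, 28, 9, 24, 23, 34, 37]
Pivot position: 8

After partitioning with pivot 37, the array becomes [5, 21, 16, 28, 9, 24, 23, 34, 37]. The pivot is placed at index 8. All elements to the left of the pivot are <= 37, and all elements to the right are > 37.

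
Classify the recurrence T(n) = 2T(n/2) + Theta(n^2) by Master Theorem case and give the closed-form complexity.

Master Theorem for T(n) = 2T(n/2) + O(n^2):

a = 2, b = 2, c = 2
log_b(a) = log_2(2) = 1.0000

Case 3: c = 2 > log_2(2) = 1.0000
T(n) = O(n^2) = O(n^2)

For T(n) = 2T(n/2) + O(n^2): log_2(2) = 1.0000. This is Case 3 of the Master Theorem (c > log_b(a), work dominated by root), giving O(n^2).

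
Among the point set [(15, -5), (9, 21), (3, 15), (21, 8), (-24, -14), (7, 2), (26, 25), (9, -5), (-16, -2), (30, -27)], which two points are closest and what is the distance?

Computing all pairwise distances among 10 points:

d((15, -5), (9, 21)) = 26.6833
d((15, -5), (3, 15)) = 23.3238
d((15, -5), (21, 8)) = 14.3178
d((15, -5), (-24, -14)) = 40.025
d((15, -5), (7, 2)) = 10.6301
d((15, -5), (26, 25)) = 31.9531
d((15, -5), (9, -5)) = 6.0 <-- minimum
d((15, -5), (-16, -2)) = 31.1448
d((15, -5), (30, -27)) = 26.6271
d((9, 21), (3, 15)) = 8.4853
d((9, 21), (21, 8)) = 17.6918
d((9, 21), (-24, -14)) = 48.1041
d((9, 21), (7, 2)) = 19.105
d((9, 21), (26, 25)) = 17.4642
d((9, 21), (9, -5)) = 26.0
d((9, 21), (-16, -2)) = 33.9706
d((9, 21), (30, -27)) = 52.3927
d((3, 15), (21, 8)) = 19.3132
d((3, 15), (-24, -14)) = 39.6232
d((3, 15), (7, 2)) = 13.6015
d((3, 15), (26, 25)) = 25.0799
d((3, 15), (9, -5)) = 20.8806
d((3, 15), (-16, -2)) = 25.4951
d((3, 15), (30, -27)) = 49.93
d((21, 8), (-24, -14)) = 50.0899
d((21, 8), (7, 2)) = 15.2315
d((21, 8), (26, 25)) = 17.72
d((21, 8), (9, -5)) = 17.6918
d((21, 8), (-16, -2)) = 38.3275
d((21, 8), (30, -27)) = 36.1386
d((-24, -14), (7, 2)) = 34.8855
d((-24, -14), (26, 25)) = 63.4114
d((-24, -14), (9, -5)) = 34.2053
d((-24, -14), (-16, -2)) = 14.4222
d((-24, -14), (30, -27)) = 55.5428
d((7, 2), (26, 25)) = 29.8329
d((7, 2), (9, -5)) = 7.2801
d((7, 2), (-16, -2)) = 23.3452
d((7, 2), (30, -27)) = 37.0135
d((26, 25), (9, -5)) = 34.4819
d((26, 25), (-16, -2)) = 49.93
d((26, 25), (30, -27)) = 52.1536
d((9, -5), (-16, -2)) = 25.1794
d((9, -5), (30, -27)) = 30.4138
d((-16, -2), (30, -27)) = 52.3546

Closest pair: (15, -5) and (9, -5) with distance 6.0

The closest pair is (15, -5) and (9, -5) with Euclidean distance 6.0. For 10 points, brute-force pairwise comparison is shown above. For large n, the divide-and-conquer algorithm (sort by x, recurse on halves, check the dividing strip) achieves O(n log n).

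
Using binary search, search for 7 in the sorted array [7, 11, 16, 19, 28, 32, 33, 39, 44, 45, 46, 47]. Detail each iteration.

Binary search for 7 in [7, 11, 16, 19, 28, 32, 33, 39, 44, 45, 46, 47]:

lo=0, hi=11, mid=5, arr[mid]=32 -> 32 > 7, search left half
lo=0, hi=4, mid=2, arr[mid]=16 -> 16 > 7, search left half
lo=0, hi=1, mid=0, arr[mid]=7 -> Found target at index 0!

Binary search finds 7 at index 0 after 3 comparisons. The search repeatedly halves the search space by comparing with the middle element.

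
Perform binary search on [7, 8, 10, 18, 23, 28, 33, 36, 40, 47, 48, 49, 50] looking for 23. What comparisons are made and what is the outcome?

Binary search for 23 in [7, 8, 10, 18, 23, 28, 33, 36, 40, 47, 48, 49, 50]:

lo=0, hi=12, mid=6, arr[mid]=33 -> 33 > 23, search left half
lo=0, hi=5, mid=2, arr[mid]=10 -> 10 < 23, search right half
lo=3, hi=5, mid=4, arr[mid]=23 -> Found target at index 4!

Binary search finds 23 at index 4 after 3 comparisons. The search repeatedly halves the search space by comparing with the middle element.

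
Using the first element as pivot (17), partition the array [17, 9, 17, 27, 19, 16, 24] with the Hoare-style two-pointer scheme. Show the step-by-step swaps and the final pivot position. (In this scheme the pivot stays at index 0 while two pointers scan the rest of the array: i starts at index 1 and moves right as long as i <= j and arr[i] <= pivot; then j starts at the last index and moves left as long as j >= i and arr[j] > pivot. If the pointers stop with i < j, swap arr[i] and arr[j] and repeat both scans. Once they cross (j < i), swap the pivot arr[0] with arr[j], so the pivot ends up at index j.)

Hoare-style two-pointer partition with pivot = 17:

Initial array: [17, 9, 17, 27, 19, 16, 24]

Pointers start at i = 1, j = 6.
i stops at index 3 (arr[3]=27 > 17), j stops at index 5 (arr[5]=16 <= 17): swap arr[3] and arr[5], array becomes [17, 9, 17, 16, 19, 27, 24]
i ends at 4, j ends at 3: the pointers have crossed (j < i), so scanning stops.

Swap pivot arr[0] with arr[3] to place pivot at position 3: [16, 9, 17, 17, 19, 27, 24]
Pivot position: 3

After partitioning with pivot 17, the array becomes [16, 9, 17, 17, 19, 27, 24]. The pivot is placed at index 3. All elements to the left of the pivot are <= 17, and all elements to the right are > 17.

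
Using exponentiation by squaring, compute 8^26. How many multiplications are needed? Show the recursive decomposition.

Computing 8^26 by squaring (build up from 8^1; each line after the first costs one multiplication):

8^1 = 8
8^2 = (8^1)^2 = 8^2 = 64
8^3 = 8 * 8^2 = 8 * 64 = 512
8^6 = (8^3)^2 = 512^2 = 262144
8^12 = (8^6)^2 = 262144^2 = 68719476736
8^13 = 8 * 8^12 = 8 * 68719476736 = 549755813888
8^26 = (8^13)^2 = 549755813888^2 = 302231454903657293676544

Result: 302231454903657293676544
Multiplications needed: 6 (6 lines after 8^1)

8^26 = 302231454903657293676544. Using exponentiation by squaring, this requires 6 multiplications. The key idea: if the exponent is even, square the half-power; if odd, multiply by the base once.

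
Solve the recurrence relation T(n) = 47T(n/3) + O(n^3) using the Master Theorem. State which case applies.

Master Theorem for T(n) = 47T(n/3) + O(n^3):

a = 47, b = 3, c = 3
log_b(a) = log_3(47) = 3.5046

Case 1: c = 3 < log_3(47) = 3.5046
T(n) = O(n^(log_3 47))

For T(n) = 47T(n/3) + O(n^3): log_3(47) = 3.5046. This is Case 1 of the Master Theorem (c < log_b(a), work dominated by leaves), giving O(n^(log_3 47)).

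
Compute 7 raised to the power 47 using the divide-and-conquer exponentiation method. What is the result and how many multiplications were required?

Computing 7^47 by squaring (build up from 7^1; each line after the first costs one multiplication):

7^1 = 7
7^2 = (7^1)^2 = 7^2 = 49
7^4 = (7^2)^2 = 49^2 = 2401
7^5 = 7 * 7^4 = 7 * 2401 = 16807
7^10 = (7^5)^2 = 16807^2 = 282475249
7^11 = 7 * 7^10 = 7 * 282475249 = 1977326743
7^22 = (7^11)^2 = 1977326743^2 = 3909821048582988049
7^23 = 7 * 7^22 = 7 * 3909821048582988049 = 27368747340080916343
7^46 = (7^23)^2 = 27368747340080916343^2 = 749048330965186233494494102694564493649
7^47 = 7 * 7^46 = 7 * 749048330965186233494494102694564493649 = 5243338316756303634461458718861951455543

Result: 5243338316756303634461458718861951455543
Multiplications needed: 9 (9 lines after 7^1)

7^47 = 5243338316756303634461458718861951455543. Using exponentiation by squaring, this requires 9 multiplications. The key idea: if the exponent is even, square the half-power; if odd, multiply by the base once.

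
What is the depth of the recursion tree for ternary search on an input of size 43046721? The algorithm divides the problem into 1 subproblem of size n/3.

For divide and conquer with division factor 3:

Problem sizes at each level:
Level 0: 43046721
Level 1: 14348907
Level 2: 4782969
Level 3: 1594323
Level 4: 531441
Level 5: 177147
Level 6: 59049
Level 7: 19683
Level 8: 6561
Level 9: 2187
Level 10: 729
Level 11: 243
Level 12: 81
Level 13: 27
Level 14: 9
Level 15: 3
Level 16: 1

The root is level 0 and the size-1 base case is level 16 (the tree spans levels 0 through 16, i.e. 17 levels counting the root), so the depth is the number of divisions: log_3(43046721) = 16

The recursion tree depth is log_3(43046721) = 16. At each level, the problem size is divided by 3, so it takes 16 divisions to reduce to a base case of size 1. The algorithm makes 1 recursive call at each level.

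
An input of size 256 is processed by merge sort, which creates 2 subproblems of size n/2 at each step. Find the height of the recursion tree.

For divide and conquer with division factor 2:

Problem sizes at each level:
Level 0: 256
Level 1: 128
Level 2: 64
Level 3: 32
Level 4: 16
Level 5: 8
Level 6: 4
Level 7: 2
Level 8: 1

The root is level 0 and the size-1 base case is level 8 (the tree spans levels 0 through 8, i.e. 9 levels counting the root), so the depth is the number of divisions: log_2(256) = 8

The recursion tree depth is log_2(256) = 8. At each level, the problem size is divided by 2, so it takes 8 divisions to reduce to a base case of size 1. The algorithm makes 2 recursive calls at each level.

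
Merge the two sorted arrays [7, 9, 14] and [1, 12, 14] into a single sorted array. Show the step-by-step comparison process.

Merging process:

Compare 7 vs 1: take 1 from right. Merged: [1]
Compare 7 vs 12: take 7 from left. Merged: [1, 7]
Compare 9 vs 12: take 9 from left. Merged: [1, 7, 9]
Compare 14 vs 12: take 12 from right. Merged: [1, 7, 9, 12]
Compare 14 vs 14: take 14 from left. Merged: [1, 7, 9, 12, 14]
Append remaining from right: [14]. Merged: [1, 7, 9, 12, 14, 14]

Final merged array: [1, 7, 9, 12, 14, 14]
Total comparisons: 5

The merged array is [1, 7, 9, 12, 14, 14], requiring 5 comparisons. The merge step runs in O(n) time where n is the total number of elements.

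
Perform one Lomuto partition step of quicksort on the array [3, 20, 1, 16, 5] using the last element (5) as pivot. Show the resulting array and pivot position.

Lomuto partition with pivot = 5:

Initial array: [3, 20, 1, 16, 5]

arr[0]=3 <= 5: swap with position 0, array becomes [3, 20, 1, 16, 5]
arr[1]=20 > 5: no swap
arr[2]=1 <= 5: swap with position 1, array becomes [3, 1, 20, 16, 5]
arr[3]=16 > 5: no swap

Place pivot at position 2: [3, 1, 5, 16, 20]
Pivot position: 2

After partitioning with pivot 5, the array becomes [3, 1, 5, 16, 20]. The pivot is placed at index 2. All elements to the left of the pivot are <= 5, and all elements to the right are > 5.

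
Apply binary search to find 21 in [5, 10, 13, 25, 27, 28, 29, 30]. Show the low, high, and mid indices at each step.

Binary search for 21 in [5, 10, 13, 25, 27, 28, 29, 30]:

lo=0, hi=7, mid=3, arr[mid]=25 -> 25 > 21, search left half
lo=0, hi=2, mid=1, arr[mid]=10 -> 10 < 21, search right half
lo=2, hi=2, mid=2, arr[mid]=13 -> 13 < 21, search right half
lo=3 > hi=2, target 21 not found

Binary search determines that 21 is not in the array after 3 comparisons. The search space was exhausted without finding the target.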